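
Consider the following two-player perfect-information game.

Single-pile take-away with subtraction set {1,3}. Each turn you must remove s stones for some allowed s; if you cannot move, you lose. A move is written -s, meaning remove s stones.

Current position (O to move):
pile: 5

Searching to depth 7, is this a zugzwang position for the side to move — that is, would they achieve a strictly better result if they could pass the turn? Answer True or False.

ply 1, O at 5 | -1=+1→4*; -3=+1→2
ply 2, X at 4 | -1=-1→3*; -3=-1→1
ply 3, O at 3 | -1=+1→2*; -3=+1→0
ply 4, X at 2 | -1=-1→1*
ply 5, O at 1 | -1=+1→0*
ply 6: 0 is terminal -1 (X); from 5 depth 7
pass branch (X moves first from the same position):
  | ply 1, X at 5 | -1=+1→4*; -3=+1→2
  | ply 2, O at 4 | -1=-1→3*; -3=-1→1
  | ply 3, X at 3 | -1=+1→2*; -3=+1→0
  | ply 4, O at 2 | -1=-1→1*
  | ply 5, X at 1 | -1=+1→0*
  | ply 6: 0 is terminal -1 (O); from 5 depth 7
O moving scores +1; O passing scores -1

zugzwang(5, O) = False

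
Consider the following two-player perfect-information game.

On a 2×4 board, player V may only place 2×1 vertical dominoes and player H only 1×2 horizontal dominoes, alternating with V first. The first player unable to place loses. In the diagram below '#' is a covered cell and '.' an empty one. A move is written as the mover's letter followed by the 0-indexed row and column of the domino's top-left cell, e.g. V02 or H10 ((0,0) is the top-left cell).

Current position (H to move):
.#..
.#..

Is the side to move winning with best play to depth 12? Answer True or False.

p1 H@[.#../.#..]: H02[.###/.#..]+1* H12[.#../.###]+1
p2 V@[.###/.#..]: V00[####/##..]-1*
p3 H@[####/##..]: H12[####/####]+1*
p4 V@[####/####] terminal -1; root [.#../.#..] d12

H winning at [.#../.#..]: True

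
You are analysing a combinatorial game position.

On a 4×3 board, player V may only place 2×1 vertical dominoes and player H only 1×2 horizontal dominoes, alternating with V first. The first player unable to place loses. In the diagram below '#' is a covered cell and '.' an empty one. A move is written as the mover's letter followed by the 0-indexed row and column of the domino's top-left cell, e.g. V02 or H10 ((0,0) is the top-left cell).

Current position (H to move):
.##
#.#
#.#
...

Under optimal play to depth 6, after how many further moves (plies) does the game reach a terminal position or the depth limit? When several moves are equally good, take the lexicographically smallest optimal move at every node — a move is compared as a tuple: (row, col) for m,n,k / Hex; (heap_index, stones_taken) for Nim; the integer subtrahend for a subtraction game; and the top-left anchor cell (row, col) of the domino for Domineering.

PV length from [.##/#.#/#.#/...]: 2 plies

ply 1, H at .##/#.#/#.#/... | H30=-1→.##/#.#/#.#/##.*; H31=-1→.##/#.#/#.#/.##
ply 2, V at .##/#.#/#.#/##. | V11=+1→.##/###/###/##.*
ply 3: .##/###/###/##. is terminal -1 (H); from .##/#.#/#.#/... depth 6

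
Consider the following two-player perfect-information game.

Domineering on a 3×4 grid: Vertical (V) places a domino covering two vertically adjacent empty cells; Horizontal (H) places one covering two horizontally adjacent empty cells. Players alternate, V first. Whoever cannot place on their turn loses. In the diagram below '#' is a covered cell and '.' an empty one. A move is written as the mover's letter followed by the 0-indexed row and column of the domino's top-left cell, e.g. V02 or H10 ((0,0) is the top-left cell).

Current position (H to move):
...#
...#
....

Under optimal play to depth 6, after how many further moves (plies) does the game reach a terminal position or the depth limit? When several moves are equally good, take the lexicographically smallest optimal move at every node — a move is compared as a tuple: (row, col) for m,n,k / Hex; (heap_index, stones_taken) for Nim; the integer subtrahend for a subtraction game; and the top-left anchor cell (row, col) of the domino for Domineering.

PV length from [...#/...#/....]: 3 plies

[...#/...#/....] H move#1: H00:-1/##.#/...#/...., H01:-1/.###/...#/...., H10:+1/...#/##.#/....*, H11:+1/...#/.###/...., H20:-1/...#/...#/##.., H21:-1/...#/...#/.##., H22:-1/...#/...#/..##
[...#/##.#/....] V move#2: V02:-1/..##/####/....*, V12:-1/...#/####/..#.
[..##/####/....] H move#3: H00:+1/####/####/....*, H20:+1/..##/####/##.., H21:+1/..##/####/.##., H22:+1/..##/####/..##
[####/####/....] end (terminal -1, V#4); searched ...#/...#/.... to 6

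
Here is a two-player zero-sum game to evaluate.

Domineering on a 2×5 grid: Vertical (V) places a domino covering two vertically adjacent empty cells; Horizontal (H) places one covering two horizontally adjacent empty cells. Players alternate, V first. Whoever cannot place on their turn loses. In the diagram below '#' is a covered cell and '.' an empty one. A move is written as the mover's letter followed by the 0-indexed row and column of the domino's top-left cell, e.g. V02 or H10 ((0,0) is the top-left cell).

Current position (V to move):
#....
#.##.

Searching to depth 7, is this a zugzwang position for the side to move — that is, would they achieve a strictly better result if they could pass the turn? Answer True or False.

[#..../#.##.] V move#1: V01:-1/##.../####.*, V04:-1/#...#/#.###
[##.../####.] H move#2: H02:-1/####./####., H03:+1/##.##/####.*
[##.##/####.] end (terminal -1, V#3); searched #..../#.##. to 7
suppose V passes — search the same position with H to move:
pass> [#..../#.##.] H move#1: H01:-1/###../#.##.*, H02:-1/#.##./#.##., H03:-1/#..##/#.##.
pass> [###../#.##.] V move#2: V04:+1/###.#/#.###*
pass> [###.#/#.###] end (terminal -1, H#3); searched #..../#.##. to 7
for V: play -1, pass +1

zugzwang(#..../#.##., V) = True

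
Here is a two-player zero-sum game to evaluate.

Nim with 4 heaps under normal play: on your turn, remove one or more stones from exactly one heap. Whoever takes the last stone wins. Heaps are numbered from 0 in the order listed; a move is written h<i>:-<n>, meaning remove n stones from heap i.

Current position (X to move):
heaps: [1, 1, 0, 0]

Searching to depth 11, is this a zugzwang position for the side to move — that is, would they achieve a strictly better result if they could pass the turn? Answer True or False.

ply 1, X at (1,1,0,0) | h0:-1=-1→(0,1,0,0)*; h1:-1=-1→(1,0,0,0)
ply 2, O at (0,1,0,0) | h1:-1=+1→(0,0,0,0)*
ply 3: (0,0,0,0) is terminal -1 (X); from (1,1,0,0) depth 11
suppose X passes — search the same position with O to move:
pass> ply 1, O at (1,1,0,0) | h0:-1=-1→(0,1,0,0)*; h1:-1=-1→(1,0,0,0)
pass> ply 2, X at (0,1,0,0) | h1:-1=+1→(0,0,0,0)*
pass> ply 3: (0,0,0,0) is terminal -1 (O); from (1,1,0,0) depth 11
for X: play -1, pass +1

zugzwang((1,1,0,0), X) = True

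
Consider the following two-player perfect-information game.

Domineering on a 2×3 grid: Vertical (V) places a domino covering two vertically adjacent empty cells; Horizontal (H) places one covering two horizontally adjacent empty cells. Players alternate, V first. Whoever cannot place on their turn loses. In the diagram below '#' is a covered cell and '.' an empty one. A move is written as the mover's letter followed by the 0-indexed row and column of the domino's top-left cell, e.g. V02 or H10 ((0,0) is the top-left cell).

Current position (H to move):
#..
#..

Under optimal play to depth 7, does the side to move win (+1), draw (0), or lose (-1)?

value(#../#.., H) = +1

[#../#..] H move#1: H01:+1/###/#..*, H11:+1/#../###
[###/#..] end (terminal -1, V#2); searched #../#.. to 7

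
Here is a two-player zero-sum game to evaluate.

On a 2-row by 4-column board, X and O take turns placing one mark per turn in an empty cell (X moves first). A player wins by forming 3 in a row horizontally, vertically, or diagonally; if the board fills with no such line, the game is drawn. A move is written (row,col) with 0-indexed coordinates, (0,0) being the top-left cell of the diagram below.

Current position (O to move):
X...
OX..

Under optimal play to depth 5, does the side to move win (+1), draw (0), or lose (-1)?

value(X.../OX.., O) = 0

[X.../OX..] O move#1: (0,1):+0/XO../OX..*, (0,2):+0/X.O./OX.., (0,3):+0/X..O/OX.., (1,2):+0/X.../OXO., (1,3):+0/X.../OX.O
[XO../OX..] X move#2: (0,2):+0/XOX./OX..*, (0,3):+0/XO.X/OX.., (1,2):+0/XO../OXX., (1,3):+0/XO../OX.X
[XOX./OX..] O move#3: (0,3):+0/XOXO/OX..*, (1,2):+0/XOX./OXO., (1,3):+0/XOX./OX.O
[XOXO/OX..] X move#4: (1,2):+0/XOXO/OXX.*, (1,3):+0/XOXO/OX.X
[XOXO/OXX.] O move#5: (1,3):+0/XOXO/OXXO*
[XOXO/OXXO] end (terminal +0, X#6); searched X.../OX.. to 5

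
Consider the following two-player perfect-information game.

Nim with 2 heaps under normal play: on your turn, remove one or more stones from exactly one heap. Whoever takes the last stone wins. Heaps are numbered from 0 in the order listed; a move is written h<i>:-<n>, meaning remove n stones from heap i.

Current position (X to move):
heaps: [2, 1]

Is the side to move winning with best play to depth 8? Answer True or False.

ply 1, X at (2,1) | h0:-1=+1→(1,1)*; h0:-2=-1→(0,1); h1:-1=-1→(2,0)
ply 2, O at (1,1) | h0:-1=-1→(0,1)*; h1:-1=-1→(1,0)
ply 3, X at (0,1) | h1:-1=+1→(0,0)*
ply 4: (0,0) is terminal -1 (O); from (2,1) depth 8

X winning at [(2,1)]: True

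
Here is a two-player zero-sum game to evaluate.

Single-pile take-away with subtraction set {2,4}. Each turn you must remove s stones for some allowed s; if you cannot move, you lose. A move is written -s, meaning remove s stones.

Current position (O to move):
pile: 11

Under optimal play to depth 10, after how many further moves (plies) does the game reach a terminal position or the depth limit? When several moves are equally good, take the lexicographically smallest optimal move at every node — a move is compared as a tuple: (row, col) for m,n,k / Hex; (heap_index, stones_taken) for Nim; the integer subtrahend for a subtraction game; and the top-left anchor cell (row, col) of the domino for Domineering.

[11] O move#1: -2:-1/9, -4:+1/7*
[7] X move#2: -2:-1/5*, -4:-1/3
[5] O move#3: -2:-1/3, -4:+1/1*
[1] end (terminal -1, X#4); searched 11 to 10

PV length from [11]: 3 plies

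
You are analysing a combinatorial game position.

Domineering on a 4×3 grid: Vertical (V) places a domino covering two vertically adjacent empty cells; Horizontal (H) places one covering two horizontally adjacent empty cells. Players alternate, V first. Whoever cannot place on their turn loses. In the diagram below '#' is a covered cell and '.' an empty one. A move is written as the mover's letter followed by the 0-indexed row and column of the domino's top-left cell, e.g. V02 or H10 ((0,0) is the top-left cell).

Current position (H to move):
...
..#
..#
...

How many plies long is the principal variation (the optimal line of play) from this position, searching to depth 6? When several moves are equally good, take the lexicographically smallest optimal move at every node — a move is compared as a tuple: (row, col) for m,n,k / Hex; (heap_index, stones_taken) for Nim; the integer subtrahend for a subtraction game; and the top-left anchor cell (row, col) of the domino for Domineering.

PV length from [.../..#/..#/...]: 4 plies

ply 1, H at .../..#/..#/... | H00=-1→##./..#/..#/...*; H01=-1→.##/..#/..#/...; H10=-1→.../###/..#/...; H20=-1→.../..#/###/...; H30=-1→.../..#/..#/##.; H31=-1→.../..#/..#/.##
ply 2, V at ##./..#/..#/... | V10=+1→##./#.#/#.#/...*; V11=+1→##./.##/.##/...; V20=+1→##./..#/#.#/#..; V21=+1→##./..#/.##/.#.
ply 3, H at ##./#.#/#.#/... | H30=-1→##./#.#/#.#/##.*; H31=-1→##./#.#/#.#/.##
ply 4, V at ##./#.#/#.#/##. | V11=+1→##./###/###/##.*
ply 5: ##./###/###/##. is terminal -1 (H); from .../..#/..#/... depth 6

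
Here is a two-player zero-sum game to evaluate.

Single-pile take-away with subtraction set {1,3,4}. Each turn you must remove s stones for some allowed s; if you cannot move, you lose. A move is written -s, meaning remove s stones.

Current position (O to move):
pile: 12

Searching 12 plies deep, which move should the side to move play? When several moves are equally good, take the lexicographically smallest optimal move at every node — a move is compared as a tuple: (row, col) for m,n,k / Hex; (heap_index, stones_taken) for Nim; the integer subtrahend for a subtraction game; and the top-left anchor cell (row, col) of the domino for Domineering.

ply 1, O at 12 | -1=-1→11; -3=+1→9*; -4=-1→8
ply 2, X at 9 | -1=-1→8*; -3=-1→6; -4=-1→5
ply 3, O at 8 | -1=+1→7*; -3=-1→5; -4=-1→4
ply 4, X at 7 | -1=-1→6*; -3=-1→4; -4=-1→3
ply 5, O at 6 | -1=-1→5; -3=-1→3; -4=+1→2*
ply 6, X at 2 | -1=-1→1*
ply 7, O at 1 | -1=+1→0*
ply 8: 0 is terminal -1 (X); from 12 depth 12

O's best at [12]: -3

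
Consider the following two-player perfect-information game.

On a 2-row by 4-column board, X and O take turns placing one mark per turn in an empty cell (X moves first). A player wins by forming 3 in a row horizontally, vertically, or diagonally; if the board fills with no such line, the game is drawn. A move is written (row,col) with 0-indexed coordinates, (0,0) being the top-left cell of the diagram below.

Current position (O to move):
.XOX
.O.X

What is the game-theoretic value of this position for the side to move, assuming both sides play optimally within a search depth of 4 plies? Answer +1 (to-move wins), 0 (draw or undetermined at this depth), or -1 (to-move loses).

p1 O@[.XOX/.O.X]: (0,0)[OXOX/.O.X]+0* (1,0)[.XOX/OO.X]+0 (1,2)[.XOX/.OOX]+0
p2 X@[OXOX/.O.X]: (1,0)[OXOX/XO.X]+0* (1,2)[OXOX/.OXX]+0
p3 O@[OXOX/XO.X]: (1,2)[OXOX/XOOX]+0*
p4 X@[OXOX/XOOX] terminal +0; root [.XOX/.O.X] d4

value(.XOX/.O.X, O) = 0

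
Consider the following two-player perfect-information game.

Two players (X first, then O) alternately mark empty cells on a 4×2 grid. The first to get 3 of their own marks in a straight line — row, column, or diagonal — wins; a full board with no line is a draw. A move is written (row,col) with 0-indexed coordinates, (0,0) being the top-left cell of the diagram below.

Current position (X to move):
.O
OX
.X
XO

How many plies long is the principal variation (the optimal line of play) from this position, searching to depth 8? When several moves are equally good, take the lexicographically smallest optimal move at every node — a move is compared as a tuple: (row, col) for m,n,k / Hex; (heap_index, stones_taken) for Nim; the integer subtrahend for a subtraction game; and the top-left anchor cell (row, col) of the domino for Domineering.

ply 1, X at .O/OX/.X/XO | (0,0)=+0→XO/OX/.X/XO*; (2,0)=+0→.O/OX/XX/XO
ply 2, O at XO/OX/.X/XO | (2,0)=+0→XO/OX/OX/XO*
ply 3: XO/OX/OX/XO is terminal +0 (X); from .O/OX/.X/XO depth 8

PV length from [.O/OX/.X/XO]: 2 plies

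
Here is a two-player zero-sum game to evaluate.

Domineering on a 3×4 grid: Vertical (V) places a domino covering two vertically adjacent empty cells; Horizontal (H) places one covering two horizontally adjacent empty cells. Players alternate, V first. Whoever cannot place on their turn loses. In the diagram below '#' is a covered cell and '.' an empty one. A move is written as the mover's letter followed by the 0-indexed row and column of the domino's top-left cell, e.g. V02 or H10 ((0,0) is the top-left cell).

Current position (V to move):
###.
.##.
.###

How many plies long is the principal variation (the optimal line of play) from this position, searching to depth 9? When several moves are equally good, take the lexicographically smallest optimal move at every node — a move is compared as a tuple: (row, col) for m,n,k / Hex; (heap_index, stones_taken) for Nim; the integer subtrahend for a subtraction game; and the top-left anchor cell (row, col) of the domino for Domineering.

PV length from [###./.##./.###]: 1 ply

[###./.##./.###] V move#1: V03:+1/####/.###/.###*, V10:+1/###./###./####
[####/.###/.###] end (terminal -1, H#2); searched ###./.##./.### to 9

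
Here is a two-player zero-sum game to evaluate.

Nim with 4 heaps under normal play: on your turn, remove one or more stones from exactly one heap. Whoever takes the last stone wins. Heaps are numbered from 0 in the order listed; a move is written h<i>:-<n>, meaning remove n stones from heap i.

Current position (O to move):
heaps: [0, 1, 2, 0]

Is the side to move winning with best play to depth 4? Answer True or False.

O winning at [(0,1,2,0)]: True

p1 O@[(0,1,2,0)]: h1:-1[(0,0,2,0)]-1 h2:-1[(0,1,1,0)]+1* h2:-2[(0,1,0,0)]-1
p2 X@[(0,1,1,0)]: h1:-1[(0,0,1,0)]-1* h2:-1[(0,1,0,0)]-1
p3 O@[(0,0,1,0)]: h2:-1[(0,0,0,0)]+1*
p4 X@[(0,0,0,0)] terminal -1; root [(0,1,2,0)] d4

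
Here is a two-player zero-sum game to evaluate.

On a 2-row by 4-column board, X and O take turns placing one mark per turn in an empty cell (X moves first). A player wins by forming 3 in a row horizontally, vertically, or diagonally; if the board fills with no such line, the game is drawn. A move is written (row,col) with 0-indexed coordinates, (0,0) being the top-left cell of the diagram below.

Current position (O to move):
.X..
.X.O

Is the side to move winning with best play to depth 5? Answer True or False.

O winning at [.X../.X.O]: False

p1 O@[.X../.X.O]: (0,0)[OX../.X.O]+0* (0,2)[.XO./.X.O]+0 (0,3)[.X.O/.X.O]+0 (1,0)[.X../OX.O]-1 (1,2)[.X../.XOO]-1
p2 X@[OX../.X.O]: (0,2)[OXX./.X.O]+0* (0,3)[OX.X/.X.O]+0 (1,0)[OX../XX.O]+0 (1,2)[OX../.XXO]+0
p3 O@[OXX./.X.O]: (0,3)[OXXO/.X.O]+0* (1,0)[OXX./OX.O]-1 (1,2)[OXX./.XOO]-1
p4 X@[OXXO/.X.O]: (1,0)[OXXO/XX.O]+0* (1,2)[OXXO/.XXO]+0
p5 O@[OXXO/XX.O]: (1,2)[OXXO/XXOO]+0*
p6 X@[OXXO/XXOO] terminal +0; root [.X../.X.O] d5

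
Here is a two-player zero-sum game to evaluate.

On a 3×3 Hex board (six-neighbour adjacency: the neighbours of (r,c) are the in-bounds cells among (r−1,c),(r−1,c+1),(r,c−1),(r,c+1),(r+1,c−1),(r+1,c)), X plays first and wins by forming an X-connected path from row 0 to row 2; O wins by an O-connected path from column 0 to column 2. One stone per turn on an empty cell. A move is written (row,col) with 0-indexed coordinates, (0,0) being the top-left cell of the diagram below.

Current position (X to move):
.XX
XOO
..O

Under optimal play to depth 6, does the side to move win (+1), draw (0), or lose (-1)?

ply 1, X at .XX/XOO/..O | (0,0)=-1→XXX/XOO/..O; (2,0)=+1→.XX/XOO/X.O*; (2,1)=-1→.XX/XOO/.XO
ply 2: .XX/XOO/X.O is terminal -1 (O); from .XX/XOO/..O depth 6

value(.XX/XOO/..O, X) = +1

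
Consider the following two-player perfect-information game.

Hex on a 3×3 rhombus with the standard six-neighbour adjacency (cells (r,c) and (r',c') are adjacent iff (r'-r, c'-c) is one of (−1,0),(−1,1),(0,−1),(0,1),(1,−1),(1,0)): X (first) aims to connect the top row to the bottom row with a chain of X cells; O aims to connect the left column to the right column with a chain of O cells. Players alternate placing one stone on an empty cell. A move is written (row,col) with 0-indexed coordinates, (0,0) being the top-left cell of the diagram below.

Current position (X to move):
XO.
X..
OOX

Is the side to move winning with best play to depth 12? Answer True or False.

[XO./X../OOX] X move#1: (0,2):-1/XOX/X../OOX, (1,1):-1/XO./XX./OOX, (1,2):+1/XO./X.X/OOX*
[XO./X.X/OOX] O move#2: (0,2):-1/XOO/X.X/OOX*, (1,1):-1/XO./XOX/OOX
[XOO/X.X/OOX] X move#3: (1,1):+1/XOO/XXX/OOX*
[XOO/XXX/OOX] end (terminal -1, O#4); searched XO./X../OOX to 12

X winning at [XO./X../OOX]: True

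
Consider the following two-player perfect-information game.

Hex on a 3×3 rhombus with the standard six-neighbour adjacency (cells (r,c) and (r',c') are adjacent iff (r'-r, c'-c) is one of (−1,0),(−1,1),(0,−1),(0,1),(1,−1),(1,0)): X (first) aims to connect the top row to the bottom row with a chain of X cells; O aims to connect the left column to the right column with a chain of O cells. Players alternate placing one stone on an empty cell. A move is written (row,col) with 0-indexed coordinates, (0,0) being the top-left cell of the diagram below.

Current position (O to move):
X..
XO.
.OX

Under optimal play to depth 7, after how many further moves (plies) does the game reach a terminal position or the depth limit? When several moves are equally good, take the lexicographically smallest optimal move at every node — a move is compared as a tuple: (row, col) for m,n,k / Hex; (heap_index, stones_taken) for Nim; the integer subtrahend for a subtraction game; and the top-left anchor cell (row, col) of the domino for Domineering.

PV length from [X../XO./.OX]: 3 plies

[X../XO./.OX] O move#1: (0,1):-1/XO./XO./.OX, (0,2):-1/X.O/XO./.OX, (1,2):-1/X../XOO/.OX, (2,0):+1/X../XO./OOX*
[X../XO./OOX] X move#2: (0,1):-1/XX./XO./OOX*, (0,2):-1/X.X/XO./OOX, (1,2):-1/X../XOX/OOX
[XX./XO./OOX] O move#3: (0,2):+1/XXO/XO./OOX*, (1,2):+1/XX./XOO/OOX
[XXO/XO./OOX] end (terminal -1, X#4); searched X../XO./.OX to 7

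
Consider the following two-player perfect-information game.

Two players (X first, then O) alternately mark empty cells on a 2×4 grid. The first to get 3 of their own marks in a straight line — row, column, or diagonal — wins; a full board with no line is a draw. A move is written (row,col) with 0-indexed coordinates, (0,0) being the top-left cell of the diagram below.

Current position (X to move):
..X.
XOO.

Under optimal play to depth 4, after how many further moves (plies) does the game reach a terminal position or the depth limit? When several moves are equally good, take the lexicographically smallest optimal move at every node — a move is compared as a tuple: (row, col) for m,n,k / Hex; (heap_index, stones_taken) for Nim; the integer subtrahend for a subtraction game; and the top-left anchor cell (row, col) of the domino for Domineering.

p1 X@[..X./XOO.]: (0,0)[X.X./XOO.]-1 (0,1)[.XX./XOO.]-1 (0,3)[..XX/XOO.]-1 (1,3)[..X./XOOX]+0*
p2 O@[..X./XOOX]: (0,0)[O.X./XOOX]+0* (0,1)[.OX./XOOX]+0 (0,3)[..XO/XOOX]+0
p3 X@[O.X./XOOX]: (0,1)[OXX./XOOX]+0* (0,3)[O.XX/XOOX]+0
p4 O@[OXX./XOOX]: (0,3)[OXXO/XOOX]+0*
p5 X@[OXXO/XOOX] terminal +0; root [..X./XOO.] d4

PV length from [..X./XOO.]: 4 plies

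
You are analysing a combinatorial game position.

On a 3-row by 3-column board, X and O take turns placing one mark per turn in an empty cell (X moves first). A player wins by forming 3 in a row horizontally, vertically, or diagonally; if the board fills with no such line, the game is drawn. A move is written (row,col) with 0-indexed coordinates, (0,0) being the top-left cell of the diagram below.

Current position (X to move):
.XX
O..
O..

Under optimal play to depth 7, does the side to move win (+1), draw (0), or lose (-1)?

[.XX/O../O..] X move#1: (0,0):+1/XXX/O../O..*, (1,1):-1/.XX/OX./O.., (1,2):-1/.XX/O.X/O.., (2,1):-1/.XX/O../OX., (2,2):-1/.XX/O../O.X
[XXX/O../O..] end (terminal -1, O#2); searched .XX/O../O.. to 7

value(.XX/O../O.., X) = +1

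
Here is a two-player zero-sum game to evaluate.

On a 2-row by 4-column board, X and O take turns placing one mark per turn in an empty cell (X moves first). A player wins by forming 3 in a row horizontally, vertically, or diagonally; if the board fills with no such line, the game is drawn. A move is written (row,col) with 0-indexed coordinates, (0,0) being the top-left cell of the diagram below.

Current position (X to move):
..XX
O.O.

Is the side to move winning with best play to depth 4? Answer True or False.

X winning at [..XX/O.O.]: True

p1 X@[..XX/O.O.]: (0,0)[X.XX/O.O.]-1 (0,1)[.XXX/O.O.]+1* (1,1)[..XX/OXO.]+0 (1,3)[..XX/O.OX]-1
p2 O@[.XXX/O.O.] terminal -1; root [..XX/O.O.] d4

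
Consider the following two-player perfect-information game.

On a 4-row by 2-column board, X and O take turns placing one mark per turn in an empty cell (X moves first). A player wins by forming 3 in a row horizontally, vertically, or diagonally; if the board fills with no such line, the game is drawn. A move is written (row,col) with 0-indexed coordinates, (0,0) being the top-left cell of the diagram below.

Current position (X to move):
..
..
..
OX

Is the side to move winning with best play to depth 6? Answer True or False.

X winning at [../../../OX]: False

p1 X@[../../../OX]: (0,0)[X./../../OX]+0* (0,1)[.X/../../OX]+0 (1,0)[../X./../OX]+0 (1,1)[../.X/../OX]+0 (2,0)[../../X./OX]+0 (2,1)[../../.X/OX]+0
p2 O@[X./../../OX]: (0,1)[XO/../../OX]+0* (1,0)[X./O./../OX]+0 (1,1)[X./.O/../OX]+0 (2,0)[X./../O./OX]+0 (2,1)[X./../.O/OX]+0
p3 X@[XO/../../OX]: (1,0)[XO/X./../OX]+0* (1,1)[XO/.X/../OX]+0 (2,0)[XO/../X./OX]+0 (2,1)[XO/../.X/OX]+0
p4 O@[XO/X./../OX]: (1,1)[XO/XO/../OX]-1 (2,0)[XO/X./O./OX]+0* (2,1)[XO/X./.O/OX]-1
p5 X@[XO/X./O./OX]: (1,1)[XO/XX/O./OX]+0* (2,1)[XO/X./OX/OX]+0
p6 O@[XO/XX/O./OX]: (2,1)[XO/XX/OO/OX]+0*
p7 X@[XO/XX/OO/OX] terminal +0; root [../../../OX] d6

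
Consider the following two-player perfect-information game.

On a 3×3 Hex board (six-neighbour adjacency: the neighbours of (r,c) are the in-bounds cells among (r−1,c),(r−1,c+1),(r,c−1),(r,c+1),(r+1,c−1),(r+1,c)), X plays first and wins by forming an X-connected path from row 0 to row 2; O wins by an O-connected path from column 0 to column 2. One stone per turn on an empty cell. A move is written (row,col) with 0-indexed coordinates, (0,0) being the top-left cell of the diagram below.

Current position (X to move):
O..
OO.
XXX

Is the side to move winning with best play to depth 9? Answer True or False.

[O../OO./XXX] X move#1: (0,1):-1/OX./OO./XXX*, (0,2):-1/O.X/OO./XXX, (1,2):-1/O../OOX/XXX
[OX./OO./XXX] O move#2: (0,2):+1/OXO/OO./XXX*, (1,2):+1/OX./OOO/XXX
[OXO/OO./XXX] end (terminal -1, X#3); searched O../OO./XXX to 9

X winning at [O../OO./XXX]: False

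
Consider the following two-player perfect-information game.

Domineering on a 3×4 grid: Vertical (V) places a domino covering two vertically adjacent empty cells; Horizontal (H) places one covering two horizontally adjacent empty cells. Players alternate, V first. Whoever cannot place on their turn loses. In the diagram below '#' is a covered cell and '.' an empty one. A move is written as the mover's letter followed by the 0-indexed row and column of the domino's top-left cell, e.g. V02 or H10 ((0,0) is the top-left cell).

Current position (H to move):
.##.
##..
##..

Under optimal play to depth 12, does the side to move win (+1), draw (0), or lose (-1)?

ply 1, H at .##./##../##.. | H12=+1→.##./####/##..*; H22=-1→.##./##../####
ply 2: .##./####/##.. is terminal -1 (V); from .##./##../##.. depth 12

value(.##./##../##.., H) = +1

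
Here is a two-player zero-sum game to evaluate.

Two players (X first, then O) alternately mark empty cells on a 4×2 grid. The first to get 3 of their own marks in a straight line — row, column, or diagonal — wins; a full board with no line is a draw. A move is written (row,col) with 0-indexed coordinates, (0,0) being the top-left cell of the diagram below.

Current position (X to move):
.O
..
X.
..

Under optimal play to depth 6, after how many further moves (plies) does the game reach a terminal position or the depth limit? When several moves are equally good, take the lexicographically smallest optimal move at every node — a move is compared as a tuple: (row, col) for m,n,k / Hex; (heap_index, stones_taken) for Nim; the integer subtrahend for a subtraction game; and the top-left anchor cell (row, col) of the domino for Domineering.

ply 1, X at .O/../X./.. | (0,0)=+0→XO/../X./..; (1,0)=+1→.O/X./X./..*; (1,1)=+0→.O/.X/X./..; (2,1)=+0→.O/../XX/..; (3,0)=+0→.O/../X./X.; (3,1)=+0→.O/../X./.X
ply 2, O at .O/X./X./.. | (0,0)=-1→OO/X./X./..*; (1,1)=-1→.O/XO/X./..; (2,1)=-1→.O/X./XO/..; (3,0)=-1→.O/X./X./O.; (3,1)=-1→.O/X./X./.O
ply 3, X at OO/X./X./.. | (1,1)=+0→OO/XX/X./..; (2,1)=+0→OO/X./XX/..; (3,0)=+1→OO/X./X./X.*; (3,1)=+0→OO/X./X./.X
ply 4: OO/X./X./X. is terminal -1 (O); from .O/../X./.. depth 6

PV length from [.O/../X./..]: 3 plies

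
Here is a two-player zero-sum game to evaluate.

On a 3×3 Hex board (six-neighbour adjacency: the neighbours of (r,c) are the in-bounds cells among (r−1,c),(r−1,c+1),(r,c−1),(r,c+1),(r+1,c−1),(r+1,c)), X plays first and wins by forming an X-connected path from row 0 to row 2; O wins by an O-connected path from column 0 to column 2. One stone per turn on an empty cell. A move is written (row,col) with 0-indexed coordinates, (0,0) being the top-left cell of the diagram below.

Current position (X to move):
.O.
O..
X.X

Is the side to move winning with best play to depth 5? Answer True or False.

p1 X@[.O./O../X.X]: (0,0)[XO./O../X.X]-1 (0,2)[.OX/O../X.X]+1* (1,1)[.O./OX./X.X]-1 (1,2)[.O./O.X/X.X]-1 (2,1)[.O./O../XXX]-1
p2 O@[.OX/O../X.X]: (0,0)[OOX/O../X.X]-1* (1,1)[.OX/OO./X.X]-1 (1,2)[.OX/O.O/X.X]-1 (2,1)[.OX/O../XOX]-1
p3 X@[OOX/O../X.X]: (1,1)[OOX/OX./X.X]+1* (1,2)[OOX/O.X/X.X]+1 (2,1)[OOX/O../XXX]+1
p4 O@[OOX/OX./X.X] terminal -1; root [.O./O../X.X] d5

X winning at [.O./O../X.X]: True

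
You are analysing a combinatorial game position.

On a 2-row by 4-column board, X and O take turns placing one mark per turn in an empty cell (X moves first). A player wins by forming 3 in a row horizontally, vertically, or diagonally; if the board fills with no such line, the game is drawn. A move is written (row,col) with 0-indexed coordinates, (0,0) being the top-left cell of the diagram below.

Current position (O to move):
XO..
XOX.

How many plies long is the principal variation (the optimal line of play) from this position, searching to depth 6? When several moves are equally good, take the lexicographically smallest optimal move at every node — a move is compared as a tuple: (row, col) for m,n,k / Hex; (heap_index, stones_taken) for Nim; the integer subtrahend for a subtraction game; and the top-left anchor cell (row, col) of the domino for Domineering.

ply 1, O at XO../XOX. | (0,2)=+0→XOO./XOX.*; (0,3)=+0→XO.O/XOX.; (1,3)=+0→XO../XOXO
ply 2, X at XOO./XOX. | (0,3)=+0→XOOX/XOX.*; (1,3)=-1→XOO./XOXX
ply 3, O at XOOX/XOX. | (1,3)=+0→XOOX/XOXO*
ply 4: XOOX/XOXO is terminal +0 (X); from XO../XOX. depth 6

PV length from [XO../XOX.]: 3 plies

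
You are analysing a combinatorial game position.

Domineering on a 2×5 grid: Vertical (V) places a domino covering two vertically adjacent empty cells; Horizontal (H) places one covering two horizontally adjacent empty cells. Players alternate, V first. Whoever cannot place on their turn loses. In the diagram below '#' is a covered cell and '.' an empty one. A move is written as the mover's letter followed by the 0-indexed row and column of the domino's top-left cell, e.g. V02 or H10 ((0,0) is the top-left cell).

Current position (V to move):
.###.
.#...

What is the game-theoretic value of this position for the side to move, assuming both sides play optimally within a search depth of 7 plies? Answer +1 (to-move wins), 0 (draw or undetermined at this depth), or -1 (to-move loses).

value(.###./.#..., V) = +1

[.###./.#...] V move#1: V00:-1/####./##..., V04:+1/.####/.#..#*
[.####/.#..#] H move#2: H12:-1/.####/.####*
[.####/.####] V move#3: V00:+1/#####/#####*
[#####/#####] end (terminal -1, H#4); searched .###./.#... to 7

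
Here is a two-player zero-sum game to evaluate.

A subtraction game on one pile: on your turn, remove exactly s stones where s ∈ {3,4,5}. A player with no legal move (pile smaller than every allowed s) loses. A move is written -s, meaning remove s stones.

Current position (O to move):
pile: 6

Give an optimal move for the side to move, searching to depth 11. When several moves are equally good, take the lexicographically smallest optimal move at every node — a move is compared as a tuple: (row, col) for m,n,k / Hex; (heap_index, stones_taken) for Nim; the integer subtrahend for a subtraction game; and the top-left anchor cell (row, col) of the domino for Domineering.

O's best at [6]: -4

ply 1, O at 6 | -3=-1→3; -4=+1→2*; -5=+1→1
ply 2: 2 is terminal -1 (X); from 6 depth 11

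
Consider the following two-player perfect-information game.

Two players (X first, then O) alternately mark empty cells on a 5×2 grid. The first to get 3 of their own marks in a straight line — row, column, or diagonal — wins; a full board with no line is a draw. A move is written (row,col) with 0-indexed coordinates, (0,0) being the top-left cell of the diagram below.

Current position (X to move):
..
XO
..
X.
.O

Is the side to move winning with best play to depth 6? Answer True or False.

ply 1, X at ../XO/../X./.O | (0,0)=+0→X./XO/../X./.O; (0,1)=+0→.X/XO/../X./.O; (2,0)=+1→../XO/X./X./.O*; (2,1)=+0→../XO/.X/X./.O; (3,1)=+0→../XO/../XX/.O; (4,0)=+0→../XO/../X./XO
ply 2: ../XO/X./X./.O is terminal -1 (O); from ../XO/../X./.O depth 6

X winning at [../XO/../X./.O]: True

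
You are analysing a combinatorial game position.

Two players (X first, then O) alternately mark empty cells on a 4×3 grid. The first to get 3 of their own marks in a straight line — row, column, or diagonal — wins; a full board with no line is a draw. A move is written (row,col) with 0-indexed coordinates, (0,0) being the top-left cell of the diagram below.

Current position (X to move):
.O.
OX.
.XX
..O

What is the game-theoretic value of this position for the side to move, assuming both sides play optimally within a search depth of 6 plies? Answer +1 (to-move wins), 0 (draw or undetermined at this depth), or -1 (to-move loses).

[.O./OX./.XX/..O] X move#1: (0,0):+1/XO./OX./.XX/..O*, (0,2):+1/.OX/OX./.XX/..O, (1,2):+1/.O./OXX/.XX/..O, (2,0):+1/.O./OX./XXX/..O, (3,0):+1/.O./OX./.XX/X.O, (3,1):+1/.O./OX./.XX/.XO
[XO./OX./.XX/..O] end (terminal -1, O#2); searched .O./OX./.XX/..O to 6

value(.O./OX./.XX/..O, X) = +1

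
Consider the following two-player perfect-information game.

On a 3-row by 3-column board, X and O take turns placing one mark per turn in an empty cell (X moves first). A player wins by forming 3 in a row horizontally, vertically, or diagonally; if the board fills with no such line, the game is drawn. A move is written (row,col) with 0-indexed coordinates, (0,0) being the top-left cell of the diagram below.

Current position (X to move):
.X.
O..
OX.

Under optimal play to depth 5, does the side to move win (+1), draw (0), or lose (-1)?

value(.X./O../OX., X) = +1

ply 1, X at .X./O../OX. | (0,0)=+1→XX./O../OX.*; (0,2)=-1→.XX/O../OX.; (1,1)=+1→.X./OX./OX.; (1,2)=-1→.X./O.X/OX.; (2,2)=-1→.X./O../OXX
ply 2, O at XX./O../OX. | (0,2)=-1→XXO/O../OX.*; (1,1)=-1→XX./OO./OX.; (1,2)=-1→XX./O.O/OX.; (2,2)=-1→XX./O../OXO
ply 3, X at XXO/O../OX. | (1,1)=+1→XXO/OX./OX.*; (1,2)=-1→XXO/O.X/OX.; (2,2)=-1→XXO/O../OXX
ply 4: XXO/OX./OX. is terminal -1 (O); from .X./O../OX. depth 5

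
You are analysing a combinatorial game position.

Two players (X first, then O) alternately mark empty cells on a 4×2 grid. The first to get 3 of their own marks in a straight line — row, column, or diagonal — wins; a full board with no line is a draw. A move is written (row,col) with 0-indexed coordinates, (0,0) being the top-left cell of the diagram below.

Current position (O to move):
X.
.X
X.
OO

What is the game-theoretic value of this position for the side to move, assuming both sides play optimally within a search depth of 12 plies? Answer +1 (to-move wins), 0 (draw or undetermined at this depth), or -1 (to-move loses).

value(X./.X/X./OO, O) = 0

ply 1, O at X./.X/X./OO | (0,1)=-1→XO/.X/X./OO; (1,0)=+0→X./OX/X./OO*; (2,1)=-1→X./.X/XO/OO
ply 2, X at X./OX/X./OO | (0,1)=+0→XX/OX/X./OO*; (2,1)=+0→X./OX/XX/OO
ply 3, O at XX/OX/X./OO | (2,1)=+0→XX/OX/XO/OO*
ply 4: XX/OX/XO/OO is terminal +0 (X); from X./.X/X./OO depth 12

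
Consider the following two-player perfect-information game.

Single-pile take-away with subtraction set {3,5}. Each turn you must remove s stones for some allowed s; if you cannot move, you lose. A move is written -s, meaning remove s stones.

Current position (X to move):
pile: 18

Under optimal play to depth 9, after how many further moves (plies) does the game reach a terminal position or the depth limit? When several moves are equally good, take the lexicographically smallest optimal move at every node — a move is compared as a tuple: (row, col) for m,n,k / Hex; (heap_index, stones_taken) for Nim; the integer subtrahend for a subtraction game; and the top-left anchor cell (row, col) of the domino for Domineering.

p1 X@[18]: -3[15]-1* -5[13]-1
p2 O@[15]: -3[12]-1 -5[10]+1*
p3 X@[10]: -3[7]-1* -5[5]-1
p4 O@[7]: -3[4]-1 -5[2]+1*
p5 X@[2] terminal -1; root [18] d9

PV length from [18]: 4 plies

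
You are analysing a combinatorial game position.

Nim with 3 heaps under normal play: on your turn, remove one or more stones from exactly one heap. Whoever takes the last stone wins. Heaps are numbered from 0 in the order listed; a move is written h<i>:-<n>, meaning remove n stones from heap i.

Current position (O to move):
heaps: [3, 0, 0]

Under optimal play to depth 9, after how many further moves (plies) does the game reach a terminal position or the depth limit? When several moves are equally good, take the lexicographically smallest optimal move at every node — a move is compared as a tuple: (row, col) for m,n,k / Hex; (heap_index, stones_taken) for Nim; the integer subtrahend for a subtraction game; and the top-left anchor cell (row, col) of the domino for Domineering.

[(3,0,0)] O move#1: h0:-1:-1/(2,0,0), h0:-2:-1/(1,0,0), h0:-3:+1/(0,0,0)*
[(0,0,0)] end (terminal -1, X#2); searched (3,0,0) to 9

PV length from [(3,0,0)]: 1 ply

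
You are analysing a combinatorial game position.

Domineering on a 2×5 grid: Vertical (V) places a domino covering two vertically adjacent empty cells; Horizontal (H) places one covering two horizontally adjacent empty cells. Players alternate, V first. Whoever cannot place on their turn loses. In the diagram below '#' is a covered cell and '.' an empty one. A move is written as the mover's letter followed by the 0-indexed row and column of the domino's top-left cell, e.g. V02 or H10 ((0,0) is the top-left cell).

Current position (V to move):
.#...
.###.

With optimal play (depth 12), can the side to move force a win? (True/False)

ply 1, V at .#.../.###. | V00=-1→##.../####.; V04=+1→.#..#/.####*
ply 2, H at .#..#/.#### | H02=-1→.####/.####*
ply 3, V at .####/.#### | V00=+1→#####/#####*
ply 4: #####/##### is terminal -1 (H); from .#.../.###. depth 12

V winning at [.#.../.###.]: True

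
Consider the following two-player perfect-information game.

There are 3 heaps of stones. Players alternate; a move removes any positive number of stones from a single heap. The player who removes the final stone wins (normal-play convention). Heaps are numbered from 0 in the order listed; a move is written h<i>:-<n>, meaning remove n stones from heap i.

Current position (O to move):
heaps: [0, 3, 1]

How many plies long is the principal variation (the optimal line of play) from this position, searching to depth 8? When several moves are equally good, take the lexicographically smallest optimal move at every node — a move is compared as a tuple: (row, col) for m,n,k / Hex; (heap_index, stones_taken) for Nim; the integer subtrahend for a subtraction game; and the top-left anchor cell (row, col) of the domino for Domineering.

p1 O@[(0,3,1)]: h1:-1[(0,2,1)]-1 h1:-2[(0,1,1)]+1* h1:-3[(0,0,1)]-1 h2:-1[(0,3,0)]-1
p2 X@[(0,1,1)]: h1:-1[(0,0,1)]-1* h2:-1[(0,1,0)]-1
p3 O@[(0,0,1)]: h2:-1[(0,0,0)]+1*
p4 X@[(0,0,0)] terminal -1; root [(0,3,1)] d8

PV length from [(0,3,1)]: 3 plies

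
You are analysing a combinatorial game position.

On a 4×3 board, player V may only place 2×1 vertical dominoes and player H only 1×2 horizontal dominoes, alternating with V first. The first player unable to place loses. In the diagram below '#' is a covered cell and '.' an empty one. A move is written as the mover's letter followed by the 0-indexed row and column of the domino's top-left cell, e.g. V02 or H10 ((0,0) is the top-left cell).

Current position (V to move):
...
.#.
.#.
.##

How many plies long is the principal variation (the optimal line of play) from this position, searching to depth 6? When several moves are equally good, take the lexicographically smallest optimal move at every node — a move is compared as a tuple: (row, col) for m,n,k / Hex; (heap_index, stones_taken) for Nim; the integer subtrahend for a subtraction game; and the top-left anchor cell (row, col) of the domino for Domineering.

PV length from [.../.#./.#./.##]: 3 plies

[.../.#./.#./.##] V move#1: V00:+1/#../##./.#./.##*, V02:+1/..#/.##/.#./.##, V10:+1/.../##./##./.##, V12:+1/.../.##/.##/.##, V20:+1/.../.#./##./###
[#../##./.#./.##] H move#2: H01:-1/###/##./.#./.##*
[###/##./.#./.##] V move#3: V12:+1/###/###/.##/.##*, V20:+1/###/##./##./###
[###/###/.##/.##] end (terminal -1, H#4); searched .../.#./.#./.## to 6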